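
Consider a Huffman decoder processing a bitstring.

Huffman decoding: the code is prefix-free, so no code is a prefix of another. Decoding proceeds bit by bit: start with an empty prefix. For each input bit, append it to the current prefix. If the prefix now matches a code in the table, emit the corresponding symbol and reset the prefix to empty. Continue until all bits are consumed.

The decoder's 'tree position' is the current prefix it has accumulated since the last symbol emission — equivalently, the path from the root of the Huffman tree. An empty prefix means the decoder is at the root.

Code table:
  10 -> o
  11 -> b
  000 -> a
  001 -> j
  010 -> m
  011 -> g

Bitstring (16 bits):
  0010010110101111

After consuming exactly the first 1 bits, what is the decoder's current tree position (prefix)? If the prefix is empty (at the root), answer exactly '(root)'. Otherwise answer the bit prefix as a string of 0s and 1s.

Bit 0: prefix='0' (no match yet)

Answer: 0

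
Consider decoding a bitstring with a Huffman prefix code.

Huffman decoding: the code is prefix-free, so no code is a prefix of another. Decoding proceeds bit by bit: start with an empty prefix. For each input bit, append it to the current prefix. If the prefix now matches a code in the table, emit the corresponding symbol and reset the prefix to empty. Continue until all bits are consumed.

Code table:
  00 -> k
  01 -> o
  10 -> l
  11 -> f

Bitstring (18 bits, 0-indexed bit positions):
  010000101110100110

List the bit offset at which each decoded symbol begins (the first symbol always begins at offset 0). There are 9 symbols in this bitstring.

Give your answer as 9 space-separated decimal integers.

Bit 0: prefix='0' (no match yet)
Bit 1: prefix='01' -> emit 'o', reset
Bit 2: prefix='0' (no match yet)
Bit 3: prefix='00' -> emit 'k', reset
Bit 4: prefix='0' (no match yet)
Bit 5: prefix='00' -> emit 'k', reset
Bit 6: prefix='1' (no match yet)
Bit 7: prefix='10' -> emit 'l', reset
Bit 8: prefix='1' (no match yet)
Bit 9: prefix='11' -> emit 'f', reset
Bit 10: prefix='1' (no match yet)
Bit 11: prefix='10' -> emit 'l', reset
Bit 12: prefix='1' (no match yet)
Bit 13: prefix='10' -> emit 'l', reset
Bit 14: prefix='0' (no match yet)
Bit 15: prefix='01' -> emit 'o', reset
Bit 16: prefix='1' (no match yet)
Bit 17: prefix='10' -> emit 'l', reset

Answer: 0 2 4 6 8 10 12 14 16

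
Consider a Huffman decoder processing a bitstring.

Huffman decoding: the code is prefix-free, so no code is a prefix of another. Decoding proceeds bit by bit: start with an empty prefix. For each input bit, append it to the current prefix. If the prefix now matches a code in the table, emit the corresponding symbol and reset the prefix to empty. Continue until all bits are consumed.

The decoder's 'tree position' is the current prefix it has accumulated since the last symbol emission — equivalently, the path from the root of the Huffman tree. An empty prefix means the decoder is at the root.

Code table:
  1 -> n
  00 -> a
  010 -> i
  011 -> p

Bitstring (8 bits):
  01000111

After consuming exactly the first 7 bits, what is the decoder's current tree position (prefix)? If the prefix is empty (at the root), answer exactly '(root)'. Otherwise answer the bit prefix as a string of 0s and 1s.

Answer: (root)

Derivation:
Bit 0: prefix='0' (no match yet)
Bit 1: prefix='01' (no match yet)
Bit 2: prefix='010' -> emit 'i', reset
Bit 3: prefix='0' (no match yet)
Bit 4: prefix='00' -> emit 'a', reset
Bit 5: prefix='1' -> emit 'n', reset
Bit 6: prefix='1' -> emit 'n', reset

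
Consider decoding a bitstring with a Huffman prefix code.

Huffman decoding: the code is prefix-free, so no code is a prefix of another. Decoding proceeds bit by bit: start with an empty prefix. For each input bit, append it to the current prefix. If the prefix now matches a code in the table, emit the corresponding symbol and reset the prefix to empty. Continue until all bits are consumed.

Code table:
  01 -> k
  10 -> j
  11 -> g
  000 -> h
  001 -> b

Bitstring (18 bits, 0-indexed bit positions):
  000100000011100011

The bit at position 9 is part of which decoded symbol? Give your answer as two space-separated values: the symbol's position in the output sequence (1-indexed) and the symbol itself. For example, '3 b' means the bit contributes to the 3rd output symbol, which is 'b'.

Bit 0: prefix='0' (no match yet)
Bit 1: prefix='00' (no match yet)
Bit 2: prefix='000' -> emit 'h', reset
Bit 3: prefix='1' (no match yet)
Bit 4: prefix='10' -> emit 'j', reset
Bit 5: prefix='0' (no match yet)
Bit 6: prefix='00' (no match yet)
Bit 7: prefix='000' -> emit 'h', reset
Bit 8: prefix='0' (no match yet)
Bit 9: prefix='00' (no match yet)
Bit 10: prefix='001' -> emit 'b', reset
Bit 11: prefix='1' (no match yet)
Bit 12: prefix='11' -> emit 'g', reset
Bit 13: prefix='0' (no match yet)

Answer: 4 b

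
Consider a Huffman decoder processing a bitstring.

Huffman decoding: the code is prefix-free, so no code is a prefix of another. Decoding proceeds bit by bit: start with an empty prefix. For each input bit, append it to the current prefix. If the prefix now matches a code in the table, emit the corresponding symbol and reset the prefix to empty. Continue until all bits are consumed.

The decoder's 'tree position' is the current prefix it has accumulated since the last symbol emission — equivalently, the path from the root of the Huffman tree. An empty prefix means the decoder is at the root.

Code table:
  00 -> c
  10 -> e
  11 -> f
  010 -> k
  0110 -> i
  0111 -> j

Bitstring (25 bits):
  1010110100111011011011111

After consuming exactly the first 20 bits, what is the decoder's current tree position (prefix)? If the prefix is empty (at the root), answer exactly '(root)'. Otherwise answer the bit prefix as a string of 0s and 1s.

Bit 0: prefix='1' (no match yet)
Bit 1: prefix='10' -> emit 'e', reset
Bit 2: prefix='1' (no match yet)
Bit 3: prefix='10' -> emit 'e', reset
Bit 4: prefix='1' (no match yet)
Bit 5: prefix='11' -> emit 'f', reset
Bit 6: prefix='0' (no match yet)
Bit 7: prefix='01' (no match yet)
Bit 8: prefix='010' -> emit 'k', reset
Bit 9: prefix='0' (no match yet)
Bit 10: prefix='01' (no match yet)
Bit 11: prefix='011' (no match yet)
Bit 12: prefix='0111' -> emit 'j', reset
Bit 13: prefix='0' (no match yet)
Bit 14: prefix='01' (no match yet)
Bit 15: prefix='011' (no match yet)
Bit 16: prefix='0110' -> emit 'i', reset
Bit 17: prefix='1' (no match yet)
Bit 18: prefix='11' -> emit 'f', reset
Bit 19: prefix='0' (no match yet)

Answer: 0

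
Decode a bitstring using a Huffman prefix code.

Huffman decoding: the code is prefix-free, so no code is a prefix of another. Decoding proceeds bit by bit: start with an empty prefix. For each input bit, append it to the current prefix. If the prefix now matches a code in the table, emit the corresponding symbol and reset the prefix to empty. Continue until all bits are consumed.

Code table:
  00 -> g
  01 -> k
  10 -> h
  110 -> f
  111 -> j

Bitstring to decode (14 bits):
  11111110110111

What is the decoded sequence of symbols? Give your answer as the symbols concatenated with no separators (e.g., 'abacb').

Bit 0: prefix='1' (no match yet)
Bit 1: prefix='11' (no match yet)
Bit 2: prefix='111' -> emit 'j', reset
Bit 3: prefix='1' (no match yet)
Bit 4: prefix='11' (no match yet)
Bit 5: prefix='111' -> emit 'j', reset
Bit 6: prefix='1' (no match yet)
Bit 7: prefix='10' -> emit 'h', reset
Bit 8: prefix='1' (no match yet)
Bit 9: prefix='11' (no match yet)
Bit 10: prefix='110' -> emit 'f', reset
Bit 11: prefix='1' (no match yet)
Bit 12: prefix='11' (no match yet)
Bit 13: prefix='111' -> emit 'j', reset

Answer: jjhfj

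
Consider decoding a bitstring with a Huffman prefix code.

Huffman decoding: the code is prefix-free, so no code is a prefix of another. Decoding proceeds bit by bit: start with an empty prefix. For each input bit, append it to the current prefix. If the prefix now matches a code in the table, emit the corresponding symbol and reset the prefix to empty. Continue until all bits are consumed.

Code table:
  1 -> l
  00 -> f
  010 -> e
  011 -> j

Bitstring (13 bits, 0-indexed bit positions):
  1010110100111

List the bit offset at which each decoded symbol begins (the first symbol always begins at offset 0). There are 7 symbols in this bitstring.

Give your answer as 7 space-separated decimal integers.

Answer: 0 1 4 5 6 9 12

Derivation:
Bit 0: prefix='1' -> emit 'l', reset
Bit 1: prefix='0' (no match yet)
Bit 2: prefix='01' (no match yet)
Bit 3: prefix='010' -> emit 'e', reset
Bit 4: prefix='1' -> emit 'l', reset
Bit 5: prefix='1' -> emit 'l', reset
Bit 6: prefix='0' (no match yet)
Bit 7: prefix='01' (no match yet)
Bit 8: prefix='010' -> emit 'e', reset
Bit 9: prefix='0' (no match yet)
Bit 10: prefix='01' (no match yet)
Bit 11: prefix='011' -> emit 'j', reset
Bit 12: prefix='1' -> emit 'l', reset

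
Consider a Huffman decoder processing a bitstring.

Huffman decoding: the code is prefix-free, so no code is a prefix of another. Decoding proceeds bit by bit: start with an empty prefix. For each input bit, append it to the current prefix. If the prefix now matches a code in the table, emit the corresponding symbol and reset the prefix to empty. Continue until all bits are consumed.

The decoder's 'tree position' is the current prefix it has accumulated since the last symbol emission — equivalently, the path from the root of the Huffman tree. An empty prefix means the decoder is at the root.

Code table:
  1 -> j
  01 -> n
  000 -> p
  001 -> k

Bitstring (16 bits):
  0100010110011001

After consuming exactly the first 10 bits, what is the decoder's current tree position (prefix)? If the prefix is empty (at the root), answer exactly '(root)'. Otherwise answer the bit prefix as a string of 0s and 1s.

Bit 0: prefix='0' (no match yet)
Bit 1: prefix='01' -> emit 'n', reset
Bit 2: prefix='0' (no match yet)
Bit 3: prefix='00' (no match yet)
Bit 4: prefix='000' -> emit 'p', reset
Bit 5: prefix='1' -> emit 'j', reset
Bit 6: prefix='0' (no match yet)
Bit 7: prefix='01' -> emit 'n', reset
Bit 8: prefix='1' -> emit 'j', reset
Bit 9: prefix='0' (no match yet)

Answer: 0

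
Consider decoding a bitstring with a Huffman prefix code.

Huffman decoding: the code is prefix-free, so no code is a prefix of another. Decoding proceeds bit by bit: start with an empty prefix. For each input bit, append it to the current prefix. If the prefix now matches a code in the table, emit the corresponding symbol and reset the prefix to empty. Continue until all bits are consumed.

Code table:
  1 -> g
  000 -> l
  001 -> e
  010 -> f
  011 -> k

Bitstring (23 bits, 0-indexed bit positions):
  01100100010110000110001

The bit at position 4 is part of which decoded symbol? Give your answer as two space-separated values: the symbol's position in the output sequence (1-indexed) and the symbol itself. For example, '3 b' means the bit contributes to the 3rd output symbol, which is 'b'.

Answer: 2 e

Derivation:
Bit 0: prefix='0' (no match yet)
Bit 1: prefix='01' (no match yet)
Bit 2: prefix='011' -> emit 'k', reset
Bit 3: prefix='0' (no match yet)
Bit 4: prefix='00' (no match yet)
Bit 5: prefix='001' -> emit 'e', reset
Bit 6: prefix='0' (no match yet)
Bit 7: prefix='00' (no match yet)
Bit 8: prefix='000' -> emit 'l', reset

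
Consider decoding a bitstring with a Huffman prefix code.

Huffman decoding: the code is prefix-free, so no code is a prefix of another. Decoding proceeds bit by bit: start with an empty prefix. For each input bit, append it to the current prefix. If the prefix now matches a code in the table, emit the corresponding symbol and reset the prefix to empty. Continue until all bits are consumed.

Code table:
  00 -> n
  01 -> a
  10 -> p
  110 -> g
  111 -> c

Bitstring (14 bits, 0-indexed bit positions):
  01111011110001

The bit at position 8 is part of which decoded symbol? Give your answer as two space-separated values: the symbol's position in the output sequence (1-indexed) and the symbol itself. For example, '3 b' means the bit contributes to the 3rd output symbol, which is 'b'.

Answer: 4 c

Derivation:
Bit 0: prefix='0' (no match yet)
Bit 1: prefix='01' -> emit 'a', reset
Bit 2: prefix='1' (no match yet)
Bit 3: prefix='11' (no match yet)
Bit 4: prefix='111' -> emit 'c', reset
Bit 5: prefix='0' (no match yet)
Bit 6: prefix='01' -> emit 'a', reset
Bit 7: prefix='1' (no match yet)
Bit 8: prefix='11' (no match yet)
Bit 9: prefix='111' -> emit 'c', reset
Bit 10: prefix='0' (no match yet)
Bit 11: prefix='00' -> emit 'n', reset
Bit 12: prefix='0' (no match yet)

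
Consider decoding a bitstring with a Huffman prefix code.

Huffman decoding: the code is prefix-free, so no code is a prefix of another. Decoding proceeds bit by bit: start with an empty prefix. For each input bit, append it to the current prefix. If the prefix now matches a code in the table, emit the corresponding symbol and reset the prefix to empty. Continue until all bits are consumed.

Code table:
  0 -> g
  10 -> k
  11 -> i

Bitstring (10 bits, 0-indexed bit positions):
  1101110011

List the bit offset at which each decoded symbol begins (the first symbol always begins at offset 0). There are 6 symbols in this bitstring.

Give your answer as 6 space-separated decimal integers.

Answer: 0 2 3 5 7 8

Derivation:
Bit 0: prefix='1' (no match yet)
Bit 1: prefix='11' -> emit 'i', reset
Bit 2: prefix='0' -> emit 'g', reset
Bit 3: prefix='1' (no match yet)
Bit 4: prefix='11' -> emit 'i', reset
Bit 5: prefix='1' (no match yet)
Bit 6: prefix='10' -> emit 'k', reset
Bit 7: prefix='0' -> emit 'g', reset
Bit 8: prefix='1' (no match yet)
Bit 9: prefix='11' -> emit 'i', reset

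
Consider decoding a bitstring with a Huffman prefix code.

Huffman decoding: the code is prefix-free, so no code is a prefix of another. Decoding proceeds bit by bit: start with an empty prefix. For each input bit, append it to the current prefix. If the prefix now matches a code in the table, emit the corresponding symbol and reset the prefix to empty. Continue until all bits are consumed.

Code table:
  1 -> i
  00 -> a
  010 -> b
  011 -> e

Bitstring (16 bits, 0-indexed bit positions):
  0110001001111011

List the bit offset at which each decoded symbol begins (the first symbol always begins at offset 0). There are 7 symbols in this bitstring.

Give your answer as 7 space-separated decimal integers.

Answer: 0 3 5 8 11 12 13

Derivation:
Bit 0: prefix='0' (no match yet)
Bit 1: prefix='01' (no match yet)
Bit 2: prefix='011' -> emit 'e', reset
Bit 3: prefix='0' (no match yet)
Bit 4: prefix='00' -> emit 'a', reset
Bit 5: prefix='0' (no match yet)
Bit 6: prefix='01' (no match yet)
Bit 7: prefix='010' -> emit 'b', reset
Bit 8: prefix='0' (no match yet)
Bit 9: prefix='01' (no match yet)
Bit 10: prefix='011' -> emit 'e', reset
Bit 11: prefix='1' -> emit 'i', reset
Bit 12: prefix='1' -> emit 'i', reset
Bit 13: prefix='0' (no match yet)
Bit 14: prefix='01' (no match yet)
Bit 15: prefix='011' -> emit 'e', reset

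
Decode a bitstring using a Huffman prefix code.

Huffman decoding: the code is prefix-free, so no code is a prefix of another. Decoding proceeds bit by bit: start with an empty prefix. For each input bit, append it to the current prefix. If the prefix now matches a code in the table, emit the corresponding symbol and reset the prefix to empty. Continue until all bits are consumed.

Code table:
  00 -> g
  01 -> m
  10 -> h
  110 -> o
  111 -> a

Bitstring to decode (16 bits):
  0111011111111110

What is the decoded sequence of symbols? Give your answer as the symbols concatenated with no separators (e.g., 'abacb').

Bit 0: prefix='0' (no match yet)
Bit 1: prefix='01' -> emit 'm', reset
Bit 2: prefix='1' (no match yet)
Bit 3: prefix='11' (no match yet)
Bit 4: prefix='110' -> emit 'o', reset
Bit 5: prefix='1' (no match yet)
Bit 6: prefix='11' (no match yet)
Bit 7: prefix='111' -> emit 'a', reset
Bit 8: prefix='1' (no match yet)
Bit 9: prefix='11' (no match yet)
Bit 10: prefix='111' -> emit 'a', reset
Bit 11: prefix='1' (no match yet)
Bit 12: prefix='11' (no match yet)
Bit 13: prefix='111' -> emit 'a', reset
Bit 14: prefix='1' (no match yet)
Bit 15: prefix='10' -> emit 'h', reset

Answer: moaaah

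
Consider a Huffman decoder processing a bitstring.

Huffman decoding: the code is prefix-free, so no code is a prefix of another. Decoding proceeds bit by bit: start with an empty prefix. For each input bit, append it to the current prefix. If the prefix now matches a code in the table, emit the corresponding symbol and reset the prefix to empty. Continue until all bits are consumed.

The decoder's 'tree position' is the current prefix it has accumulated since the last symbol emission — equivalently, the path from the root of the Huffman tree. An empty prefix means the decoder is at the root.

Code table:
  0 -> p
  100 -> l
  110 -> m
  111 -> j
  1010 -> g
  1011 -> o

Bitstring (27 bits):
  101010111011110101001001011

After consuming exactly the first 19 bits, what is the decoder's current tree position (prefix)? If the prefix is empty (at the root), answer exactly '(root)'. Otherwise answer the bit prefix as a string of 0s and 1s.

Answer: (root)

Derivation:
Bit 0: prefix='1' (no match yet)
Bit 1: prefix='10' (no match yet)
Bit 2: prefix='101' (no match yet)
Bit 3: prefix='1010' -> emit 'g', reset
Bit 4: prefix='1' (no match yet)
Bit 5: prefix='10' (no match yet)
Bit 6: prefix='101' (no match yet)
Bit 7: prefix='1011' -> emit 'o', reset
Bit 8: prefix='1' (no match yet)
Bit 9: prefix='10' (no match yet)
Bit 10: prefix='101' (no match yet)
Bit 11: prefix='1011' -> emit 'o', reset
Bit 12: prefix='1' (no match yet)
Bit 13: prefix='11' (no match yet)
Bit 14: prefix='110' -> emit 'm', reset
Bit 15: prefix='1' (no match yet)
Bit 16: prefix='10' (no match yet)
Bit 17: prefix='101' (no match yet)
Bit 18: prefix='1010' -> emit 'g', reset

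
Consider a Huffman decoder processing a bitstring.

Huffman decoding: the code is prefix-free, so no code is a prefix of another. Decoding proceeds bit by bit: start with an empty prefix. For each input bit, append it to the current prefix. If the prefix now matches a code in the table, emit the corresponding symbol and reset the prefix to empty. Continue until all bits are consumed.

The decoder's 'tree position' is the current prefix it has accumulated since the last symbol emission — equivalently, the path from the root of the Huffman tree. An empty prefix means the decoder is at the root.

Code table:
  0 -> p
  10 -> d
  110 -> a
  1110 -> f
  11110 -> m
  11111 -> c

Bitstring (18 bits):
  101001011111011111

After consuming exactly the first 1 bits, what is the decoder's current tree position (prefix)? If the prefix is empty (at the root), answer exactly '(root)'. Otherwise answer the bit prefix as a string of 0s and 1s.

Answer: 1

Derivation:
Bit 0: prefix='1' (no match yet)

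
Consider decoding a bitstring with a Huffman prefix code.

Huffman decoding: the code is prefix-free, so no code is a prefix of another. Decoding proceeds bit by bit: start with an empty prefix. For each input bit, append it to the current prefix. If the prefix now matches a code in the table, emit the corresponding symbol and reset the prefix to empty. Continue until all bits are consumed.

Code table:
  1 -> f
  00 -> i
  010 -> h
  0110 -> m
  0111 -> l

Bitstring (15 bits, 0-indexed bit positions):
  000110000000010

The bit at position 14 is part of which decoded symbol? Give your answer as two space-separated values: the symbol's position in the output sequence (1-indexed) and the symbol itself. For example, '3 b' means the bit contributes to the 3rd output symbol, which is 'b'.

Bit 0: prefix='0' (no match yet)
Bit 1: prefix='00' -> emit 'i', reset
Bit 2: prefix='0' (no match yet)
Bit 3: prefix='01' (no match yet)
Bit 4: prefix='011' (no match yet)
Bit 5: prefix='0110' -> emit 'm', reset
Bit 6: prefix='0' (no match yet)
Bit 7: prefix='00' -> emit 'i', reset
Bit 8: prefix='0' (no match yet)
Bit 9: prefix='00' -> emit 'i', reset
Bit 10: prefix='0' (no match yet)
Bit 11: prefix='00' -> emit 'i', reset
Bit 12: prefix='0' (no match yet)
Bit 13: prefix='01' (no match yet)
Bit 14: prefix='010' -> emit 'h', reset

Answer: 6 h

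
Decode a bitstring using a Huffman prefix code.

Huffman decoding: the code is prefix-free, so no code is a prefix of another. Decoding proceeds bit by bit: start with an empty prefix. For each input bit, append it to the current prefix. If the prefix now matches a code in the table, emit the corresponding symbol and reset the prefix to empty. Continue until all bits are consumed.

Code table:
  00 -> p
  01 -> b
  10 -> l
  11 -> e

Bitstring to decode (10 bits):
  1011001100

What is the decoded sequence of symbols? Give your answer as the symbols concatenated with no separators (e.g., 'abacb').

Bit 0: prefix='1' (no match yet)
Bit 1: prefix='10' -> emit 'l', reset
Bit 2: prefix='1' (no match yet)
Bit 3: prefix='11' -> emit 'e', reset
Bit 4: prefix='0' (no match yet)
Bit 5: prefix='00' -> emit 'p', reset
Bit 6: prefix='1' (no match yet)
Bit 7: prefix='11' -> emit 'e', reset
Bit 8: prefix='0' (no match yet)
Bit 9: prefix='00' -> emit 'p', reset

Answer: lepep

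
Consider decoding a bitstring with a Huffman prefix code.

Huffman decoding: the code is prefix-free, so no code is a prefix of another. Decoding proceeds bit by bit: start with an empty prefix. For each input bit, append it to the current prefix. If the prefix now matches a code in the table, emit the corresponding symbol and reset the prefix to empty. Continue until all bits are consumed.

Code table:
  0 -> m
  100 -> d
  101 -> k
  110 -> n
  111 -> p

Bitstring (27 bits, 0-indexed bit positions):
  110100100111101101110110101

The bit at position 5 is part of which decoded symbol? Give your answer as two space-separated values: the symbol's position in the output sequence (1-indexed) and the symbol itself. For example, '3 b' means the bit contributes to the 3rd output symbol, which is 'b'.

Answer: 2 d

Derivation:
Bit 0: prefix='1' (no match yet)
Bit 1: prefix='11' (no match yet)
Bit 2: prefix='110' -> emit 'n', reset
Bit 3: prefix='1' (no match yet)
Bit 4: prefix='10' (no match yet)
Bit 5: prefix='100' -> emit 'd', reset
Bit 6: prefix='1' (no match yet)
Bit 7: prefix='10' (no match yet)
Bit 8: prefix='100' -> emit 'd', reset
Bit 9: prefix='1' (no match yet)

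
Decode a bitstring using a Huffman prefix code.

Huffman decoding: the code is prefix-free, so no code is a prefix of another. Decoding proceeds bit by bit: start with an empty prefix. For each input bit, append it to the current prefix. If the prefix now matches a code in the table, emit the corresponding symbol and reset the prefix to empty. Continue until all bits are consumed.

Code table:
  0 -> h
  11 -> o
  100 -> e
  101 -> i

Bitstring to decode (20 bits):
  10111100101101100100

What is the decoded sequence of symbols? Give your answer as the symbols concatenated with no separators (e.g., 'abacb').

Bit 0: prefix='1' (no match yet)
Bit 1: prefix='10' (no match yet)
Bit 2: prefix='101' -> emit 'i', reset
Bit 3: prefix='1' (no match yet)
Bit 4: prefix='11' -> emit 'o', reset
Bit 5: prefix='1' (no match yet)
Bit 6: prefix='10' (no match yet)
Bit 7: prefix='100' -> emit 'e', reset
Bit 8: prefix='1' (no match yet)
Bit 9: prefix='10' (no match yet)
Bit 10: prefix='101' -> emit 'i', reset
Bit 11: prefix='1' (no match yet)
Bit 12: prefix='10' (no match yet)
Bit 13: prefix='101' -> emit 'i', reset
Bit 14: prefix='1' (no match yet)
Bit 15: prefix='10' (no match yet)
Bit 16: prefix='100' -> emit 'e', reset
Bit 17: prefix='1' (no match yet)
Bit 18: prefix='10' (no match yet)
Bit 19: prefix='100' -> emit 'e', reset

Answer: ioeiiee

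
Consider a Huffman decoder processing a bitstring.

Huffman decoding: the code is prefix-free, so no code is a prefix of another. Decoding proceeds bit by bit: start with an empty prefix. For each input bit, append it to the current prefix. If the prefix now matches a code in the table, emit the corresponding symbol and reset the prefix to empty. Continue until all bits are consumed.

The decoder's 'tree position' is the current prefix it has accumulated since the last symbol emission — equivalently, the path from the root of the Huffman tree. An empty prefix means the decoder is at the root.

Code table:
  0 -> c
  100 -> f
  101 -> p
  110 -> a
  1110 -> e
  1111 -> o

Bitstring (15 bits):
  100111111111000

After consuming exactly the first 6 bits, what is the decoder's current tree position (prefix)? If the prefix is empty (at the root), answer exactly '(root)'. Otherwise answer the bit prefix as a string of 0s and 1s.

Bit 0: prefix='1' (no match yet)
Bit 1: prefix='10' (no match yet)
Bit 2: prefix='100' -> emit 'f', reset
Bit 3: prefix='1' (no match yet)
Bit 4: prefix='11' (no match yet)
Bit 5: prefix='111' (no match yet)

Answer: 111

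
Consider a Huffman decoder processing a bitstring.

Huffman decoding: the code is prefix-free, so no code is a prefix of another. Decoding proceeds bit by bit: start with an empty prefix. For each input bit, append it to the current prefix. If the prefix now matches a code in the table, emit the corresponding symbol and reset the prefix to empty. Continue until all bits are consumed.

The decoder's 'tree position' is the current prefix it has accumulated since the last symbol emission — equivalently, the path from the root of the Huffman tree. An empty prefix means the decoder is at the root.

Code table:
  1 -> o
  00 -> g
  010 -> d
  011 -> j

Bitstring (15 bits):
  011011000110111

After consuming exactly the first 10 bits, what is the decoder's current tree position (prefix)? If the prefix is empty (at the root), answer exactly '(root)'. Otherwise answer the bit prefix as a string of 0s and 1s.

Bit 0: prefix='0' (no match yet)
Bit 1: prefix='01' (no match yet)
Bit 2: prefix='011' -> emit 'j', reset
Bit 3: prefix='0' (no match yet)
Bit 4: prefix='01' (no match yet)
Bit 5: prefix='011' -> emit 'j', reset
Bit 6: prefix='0' (no match yet)
Bit 7: prefix='00' -> emit 'g', reset
Bit 8: prefix='0' (no match yet)
Bit 9: prefix='01' (no match yet)

Answer: 01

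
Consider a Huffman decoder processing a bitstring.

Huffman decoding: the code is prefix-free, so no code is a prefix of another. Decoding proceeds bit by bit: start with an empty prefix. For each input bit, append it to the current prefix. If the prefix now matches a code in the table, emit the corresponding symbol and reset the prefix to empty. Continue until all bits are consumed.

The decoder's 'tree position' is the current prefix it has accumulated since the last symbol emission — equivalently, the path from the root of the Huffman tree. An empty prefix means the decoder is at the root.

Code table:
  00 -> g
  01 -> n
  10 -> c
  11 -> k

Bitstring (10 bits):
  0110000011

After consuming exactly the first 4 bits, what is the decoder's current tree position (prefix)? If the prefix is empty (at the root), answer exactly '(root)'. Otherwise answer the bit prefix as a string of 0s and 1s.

Bit 0: prefix='0' (no match yet)
Bit 1: prefix='01' -> emit 'n', reset
Bit 2: prefix='1' (no match yet)
Bit 3: prefix='10' -> emit 'c', reset

Answer: (root)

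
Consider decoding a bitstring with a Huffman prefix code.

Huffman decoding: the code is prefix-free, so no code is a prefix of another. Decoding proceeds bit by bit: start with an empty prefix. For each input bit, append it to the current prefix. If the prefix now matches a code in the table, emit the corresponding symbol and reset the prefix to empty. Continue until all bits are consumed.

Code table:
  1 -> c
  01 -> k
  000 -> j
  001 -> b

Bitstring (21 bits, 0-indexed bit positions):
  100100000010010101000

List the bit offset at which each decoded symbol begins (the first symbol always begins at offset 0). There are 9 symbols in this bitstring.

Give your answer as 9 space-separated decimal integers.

Bit 0: prefix='1' -> emit 'c', reset
Bit 1: prefix='0' (no match yet)
Bit 2: prefix='00' (no match yet)
Bit 3: prefix='001' -> emit 'b', reset
Bit 4: prefix='0' (no match yet)
Bit 5: prefix='00' (no match yet)
Bit 6: prefix='000' -> emit 'j', reset
Bit 7: prefix='0' (no match yet)
Bit 8: prefix='00' (no match yet)
Bit 9: prefix='000' -> emit 'j', reset
Bit 10: prefix='1' -> emit 'c', reset
Bit 11: prefix='0' (no match yet)
Bit 12: prefix='00' (no match yet)
Bit 13: prefix='001' -> emit 'b', reset
Bit 14: prefix='0' (no match yet)
Bit 15: prefix='01' -> emit 'k', reset
Bit 16: prefix='0' (no match yet)
Bit 17: prefix='01' -> emit 'k', reset
Bit 18: prefix='0' (no match yet)
Bit 19: prefix='00' (no match yet)
Bit 20: prefix='000' -> emit 'j', reset

Answer: 0 1 4 7 10 11 14 16 18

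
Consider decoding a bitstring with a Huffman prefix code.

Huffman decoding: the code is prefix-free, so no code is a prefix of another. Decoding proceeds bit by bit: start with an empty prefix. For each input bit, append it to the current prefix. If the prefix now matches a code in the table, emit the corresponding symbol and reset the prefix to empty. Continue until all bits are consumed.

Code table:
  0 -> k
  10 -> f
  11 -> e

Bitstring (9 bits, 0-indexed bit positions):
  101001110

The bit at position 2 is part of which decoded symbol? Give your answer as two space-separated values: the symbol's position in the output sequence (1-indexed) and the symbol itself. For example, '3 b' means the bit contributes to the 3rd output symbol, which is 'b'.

Bit 0: prefix='1' (no match yet)
Bit 1: prefix='10' -> emit 'f', reset
Bit 2: prefix='1' (no match yet)
Bit 3: prefix='10' -> emit 'f', reset
Bit 4: prefix='0' -> emit 'k', reset
Bit 5: prefix='1' (no match yet)
Bit 6: prefix='11' -> emit 'e', reset

Answer: 2 f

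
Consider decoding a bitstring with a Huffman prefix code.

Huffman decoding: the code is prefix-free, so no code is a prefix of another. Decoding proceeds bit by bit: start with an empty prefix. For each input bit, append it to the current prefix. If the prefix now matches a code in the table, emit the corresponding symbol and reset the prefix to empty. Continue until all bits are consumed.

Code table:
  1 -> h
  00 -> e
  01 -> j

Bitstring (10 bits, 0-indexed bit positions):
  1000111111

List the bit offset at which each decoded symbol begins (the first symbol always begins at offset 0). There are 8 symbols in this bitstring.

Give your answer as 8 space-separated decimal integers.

Bit 0: prefix='1' -> emit 'h', reset
Bit 1: prefix='0' (no match yet)
Bit 2: prefix='00' -> emit 'e', reset
Bit 3: prefix='0' (no match yet)
Bit 4: prefix='01' -> emit 'j', reset
Bit 5: prefix='1' -> emit 'h', reset
Bit 6: prefix='1' -> emit 'h', reset
Bit 7: prefix='1' -> emit 'h', reset
Bit 8: prefix='1' -> emit 'h', reset
Bit 9: prefix='1' -> emit 'h', reset

Answer: 0 1 3 5 6 7 8 9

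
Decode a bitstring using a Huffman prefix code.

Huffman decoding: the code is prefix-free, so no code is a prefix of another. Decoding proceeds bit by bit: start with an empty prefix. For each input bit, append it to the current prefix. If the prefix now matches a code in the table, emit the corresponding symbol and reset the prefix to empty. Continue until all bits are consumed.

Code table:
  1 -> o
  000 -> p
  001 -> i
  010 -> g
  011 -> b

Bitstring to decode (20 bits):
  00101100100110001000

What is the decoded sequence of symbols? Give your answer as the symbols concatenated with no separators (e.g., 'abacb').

Answer: ibiiopop

Derivation:
Bit 0: prefix='0' (no match yet)
Bit 1: prefix='00' (no match yet)
Bit 2: prefix='001' -> emit 'i', reset
Bit 3: prefix='0' (no match yet)
Bit 4: prefix='01' (no match yet)
Bit 5: prefix='011' -> emit 'b', reset
Bit 6: prefix='0' (no match yet)
Bit 7: prefix='00' (no match yet)
Bit 8: prefix='001' -> emit 'i', reset
Bit 9: prefix='0' (no match yet)
Bit 10: prefix='00' (no match yet)
Bit 11: prefix='001' -> emit 'i', reset
Bit 12: prefix='1' -> emit 'o', reset
Bit 13: prefix='0' (no match yet)
Bit 14: prefix='00' (no match yet)
Bit 15: prefix='000' -> emit 'p', reset
Bit 16: prefix='1' -> emit 'o', reset
Bit 17: prefix='0' (no match yet)
Bit 18: prefix='00' (no match yet)
Bit 19: prefix='000' -> emit 'p', reset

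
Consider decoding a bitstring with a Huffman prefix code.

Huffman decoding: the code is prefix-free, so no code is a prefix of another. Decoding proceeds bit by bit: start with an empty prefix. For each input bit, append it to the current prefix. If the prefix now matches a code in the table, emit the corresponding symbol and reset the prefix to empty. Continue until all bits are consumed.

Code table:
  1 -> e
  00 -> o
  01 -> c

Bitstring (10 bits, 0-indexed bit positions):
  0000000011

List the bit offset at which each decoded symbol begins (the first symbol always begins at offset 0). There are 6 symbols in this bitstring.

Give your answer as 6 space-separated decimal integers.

Answer: 0 2 4 6 8 9

Derivation:
Bit 0: prefix='0' (no match yet)
Bit 1: prefix='00' -> emit 'o', reset
Bit 2: prefix='0' (no match yet)
Bit 3: prefix='00' -> emit 'o', reset
Bit 4: prefix='0' (no match yet)
Bit 5: prefix='00' -> emit 'o', reset
Bit 6: prefix='0' (no match yet)
Bit 7: prefix='00' -> emit 'o', reset
Bit 8: prefix='1' -> emit 'e', reset
Bit 9: prefix='1' -> emit 'e', reset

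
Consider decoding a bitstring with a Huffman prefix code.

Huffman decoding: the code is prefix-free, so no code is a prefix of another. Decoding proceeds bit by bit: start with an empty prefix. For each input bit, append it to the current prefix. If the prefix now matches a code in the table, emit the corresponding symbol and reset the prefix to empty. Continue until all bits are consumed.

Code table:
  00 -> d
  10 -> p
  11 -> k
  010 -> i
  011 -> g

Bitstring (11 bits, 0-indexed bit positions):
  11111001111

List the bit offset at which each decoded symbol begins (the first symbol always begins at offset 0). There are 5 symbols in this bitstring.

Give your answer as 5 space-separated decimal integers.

Bit 0: prefix='1' (no match yet)
Bit 1: prefix='11' -> emit 'k', reset
Bit 2: prefix='1' (no match yet)
Bit 3: prefix='11' -> emit 'k', reset
Bit 4: prefix='1' (no match yet)
Bit 5: prefix='10' -> emit 'p', reset
Bit 6: prefix='0' (no match yet)
Bit 7: prefix='01' (no match yet)
Bit 8: prefix='011' -> emit 'g', reset
Bit 9: prefix='1' (no match yet)
Bit 10: prefix='11' -> emit 'k', reset

Answer: 0 2 4 6 9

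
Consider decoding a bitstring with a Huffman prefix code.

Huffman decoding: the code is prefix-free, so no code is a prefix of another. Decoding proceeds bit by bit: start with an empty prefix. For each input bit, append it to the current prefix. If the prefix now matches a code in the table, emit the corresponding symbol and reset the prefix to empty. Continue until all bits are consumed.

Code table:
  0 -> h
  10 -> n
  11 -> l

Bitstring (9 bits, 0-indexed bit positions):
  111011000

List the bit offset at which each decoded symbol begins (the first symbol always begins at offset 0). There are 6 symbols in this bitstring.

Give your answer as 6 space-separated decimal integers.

Answer: 0 2 4 6 7 8

Derivation:
Bit 0: prefix='1' (no match yet)
Bit 1: prefix='11' -> emit 'l', reset
Bit 2: prefix='1' (no match yet)
Bit 3: prefix='10' -> emit 'n', reset
Bit 4: prefix='1' (no match yet)
Bit 5: prefix='11' -> emit 'l', reset
Bit 6: prefix='0' -> emit 'h', reset
Bit 7: prefix='0' -> emit 'h', reset
Bit 8: prefix='0' -> emit 'h', reset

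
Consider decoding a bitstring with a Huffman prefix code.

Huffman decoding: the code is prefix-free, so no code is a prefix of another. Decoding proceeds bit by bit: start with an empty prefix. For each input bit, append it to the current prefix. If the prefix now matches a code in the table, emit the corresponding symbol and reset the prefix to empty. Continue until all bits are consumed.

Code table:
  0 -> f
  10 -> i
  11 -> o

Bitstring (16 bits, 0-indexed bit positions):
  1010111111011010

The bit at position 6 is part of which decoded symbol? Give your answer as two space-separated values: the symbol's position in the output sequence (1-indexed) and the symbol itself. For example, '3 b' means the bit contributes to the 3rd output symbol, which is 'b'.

Answer: 4 o

Derivation:
Bit 0: prefix='1' (no match yet)
Bit 1: prefix='10' -> emit 'i', reset
Bit 2: prefix='1' (no match yet)
Bit 3: prefix='10' -> emit 'i', reset
Bit 4: prefix='1' (no match yet)
Bit 5: prefix='11' -> emit 'o', reset
Bit 6: prefix='1' (no match yet)
Bit 7: prefix='11' -> emit 'o', reset
Bit 8: prefix='1' (no match yet)
Bit 9: prefix='11' -> emit 'o', reset
Bit 10: prefix='0' -> emit 'f', reset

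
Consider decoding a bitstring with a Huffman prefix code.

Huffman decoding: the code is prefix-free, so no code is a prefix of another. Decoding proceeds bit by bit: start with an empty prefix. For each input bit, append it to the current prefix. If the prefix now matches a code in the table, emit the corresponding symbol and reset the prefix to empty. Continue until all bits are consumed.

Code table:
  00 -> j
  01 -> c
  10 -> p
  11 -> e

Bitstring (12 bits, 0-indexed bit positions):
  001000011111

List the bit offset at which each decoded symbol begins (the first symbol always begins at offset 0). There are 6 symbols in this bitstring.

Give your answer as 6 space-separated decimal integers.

Bit 0: prefix='0' (no match yet)
Bit 1: prefix='00' -> emit 'j', reset
Bit 2: prefix='1' (no match yet)
Bit 3: prefix='10' -> emit 'p', reset
Bit 4: prefix='0' (no match yet)
Bit 5: prefix='00' -> emit 'j', reset
Bit 6: prefix='0' (no match yet)
Bit 7: prefix='01' -> emit 'c', reset
Bit 8: prefix='1' (no match yet)
Bit 9: prefix='11' -> emit 'e', reset
Bit 10: prefix='1' (no match yet)
Bit 11: prefix='11' -> emit 'e', reset

Answer: 0 2 4 6 8 10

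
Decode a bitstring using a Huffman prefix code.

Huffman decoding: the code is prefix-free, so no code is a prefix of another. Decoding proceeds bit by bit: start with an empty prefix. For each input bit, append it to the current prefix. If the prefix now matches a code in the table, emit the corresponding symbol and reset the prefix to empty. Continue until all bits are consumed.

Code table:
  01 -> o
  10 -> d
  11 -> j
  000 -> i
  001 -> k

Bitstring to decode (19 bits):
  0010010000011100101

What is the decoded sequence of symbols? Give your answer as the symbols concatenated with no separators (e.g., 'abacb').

Answer: kkikjko

Derivation:
Bit 0: prefix='0' (no match yet)
Bit 1: prefix='00' (no match yet)
Bit 2: prefix='001' -> emit 'k', reset
Bit 3: prefix='0' (no match yet)
Bit 4: prefix='00' (no match yet)
Bit 5: prefix='001' -> emit 'k', reset
Bit 6: prefix='0' (no match yet)
Bit 7: prefix='00' (no match yet)
Bit 8: prefix='000' -> emit 'i', reset
Bit 9: prefix='0' (no match yet)
Bit 10: prefix='00' (no match yet)
Bit 11: prefix='001' -> emit 'k', reset
Bit 12: prefix='1' (no match yet)
Bit 13: prefix='11' -> emit 'j', reset
Bit 14: prefix='0' (no match yet)
Bit 15: prefix='00' (no match yet)
Bit 16: prefix='001' -> emit 'k', reset
Bit 17: prefix='0' (no match yet)
Bit 18: prefix='01' -> emit 'o', reset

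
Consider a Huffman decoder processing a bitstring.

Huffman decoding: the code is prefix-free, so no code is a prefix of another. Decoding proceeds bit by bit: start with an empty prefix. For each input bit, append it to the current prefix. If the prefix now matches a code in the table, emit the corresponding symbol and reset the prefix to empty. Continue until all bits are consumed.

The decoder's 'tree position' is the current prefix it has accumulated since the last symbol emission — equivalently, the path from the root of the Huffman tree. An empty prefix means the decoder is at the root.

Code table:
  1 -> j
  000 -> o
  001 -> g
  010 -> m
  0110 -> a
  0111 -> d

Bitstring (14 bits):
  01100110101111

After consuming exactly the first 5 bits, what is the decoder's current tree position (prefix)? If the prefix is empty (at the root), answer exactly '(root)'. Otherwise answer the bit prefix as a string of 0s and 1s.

Answer: 0

Derivation:
Bit 0: prefix='0' (no match yet)
Bit 1: prefix='01' (no match yet)
Bit 2: prefix='011' (no match yet)
Bit 3: prefix='0110' -> emit 'a', reset
Bit 4: prefix='0' (no match yet)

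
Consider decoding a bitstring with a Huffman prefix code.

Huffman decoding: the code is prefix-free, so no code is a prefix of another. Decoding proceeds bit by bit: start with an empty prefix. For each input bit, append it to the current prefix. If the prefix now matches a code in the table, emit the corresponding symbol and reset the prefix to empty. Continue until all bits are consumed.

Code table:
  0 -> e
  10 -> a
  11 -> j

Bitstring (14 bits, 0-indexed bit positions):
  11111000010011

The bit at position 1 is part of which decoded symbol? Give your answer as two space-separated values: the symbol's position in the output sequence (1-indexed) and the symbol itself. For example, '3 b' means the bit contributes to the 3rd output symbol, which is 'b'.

Bit 0: prefix='1' (no match yet)
Bit 1: prefix='11' -> emit 'j', reset
Bit 2: prefix='1' (no match yet)
Bit 3: prefix='11' -> emit 'j', reset
Bit 4: prefix='1' (no match yet)
Bit 5: prefix='10' -> emit 'a', reset

Answer: 1 j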